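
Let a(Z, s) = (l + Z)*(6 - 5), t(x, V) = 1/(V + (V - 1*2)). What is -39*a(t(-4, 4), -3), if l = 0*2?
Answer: -13/2 ≈ -6.5000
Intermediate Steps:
l = 0
t(x, V) = 1/(-2 + 2*V) (t(x, V) = 1/(V + (V - 2)) = 1/(V + (-2 + V)) = 1/(-2 + 2*V))
a(Z, s) = Z (a(Z, s) = (0 + Z)*(6 - 5) = Z*1 = Z)
-39*a(t(-4, 4), -3) = -39/(2*(-1 + 4)) = -39/(2*3) = -39*⅙ = -13/2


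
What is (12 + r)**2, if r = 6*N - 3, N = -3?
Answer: 81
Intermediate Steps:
r = -21 (r = 6*(-3) - 3 = -18 - 3 = -21)
(12 + r)**2 = (12 - 21)**2 = (-9)**2 = 81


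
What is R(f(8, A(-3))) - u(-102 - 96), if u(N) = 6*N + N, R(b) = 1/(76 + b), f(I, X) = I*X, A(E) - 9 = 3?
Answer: 238393/172 ≈ 1386.0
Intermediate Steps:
A(E) = 12 (A(E) = 9 + 3 = 12)
u(N) = 7*N
R(f(8, A(-3))) - u(-102 - 96) = 1/(76 + 8*12) - 7*(-102 - 96) = 1/(76 + 96) - 7*(-198) = 1/172 - 1*(-1386) = 1/172 + 1386 = 238393/172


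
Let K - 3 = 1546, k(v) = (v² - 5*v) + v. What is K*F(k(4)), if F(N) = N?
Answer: 0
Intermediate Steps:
k(v) = v² - 4*v
K = 1549 (K = 3 + 1546 = 1549)
K*F(k(4)) = 1549*(4*(-4 + 4)) = 1549*(4*0) = 1549*0 = 0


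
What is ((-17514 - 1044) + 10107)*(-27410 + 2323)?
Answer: 212010237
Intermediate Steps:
((-17514 - 1044) + 10107)*(-27410 + 2323) = (-18558 + 10107)*(-25087) = -8451*(-25087) = 212010237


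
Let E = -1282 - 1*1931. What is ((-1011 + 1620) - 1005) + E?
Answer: -3609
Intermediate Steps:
E = -3213 (E = -1282 - 1931 = -3213)
((-1011 + 1620) - 1005) + E = ((-1011 + 1620) - 1005) - 3213 = (609 - 1005) - 3213 = -396 - 3213 = -3609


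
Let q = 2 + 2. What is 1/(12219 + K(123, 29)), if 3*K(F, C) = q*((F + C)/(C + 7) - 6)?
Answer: 27/329849 ≈ 8.1856e-5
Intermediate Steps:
q = 4
K(F, C) = -8 + 4*(C + F)/(3*(7 + C)) (K(F, C) = (4*((F + C)/(C + 7) - 6))/3 = (4*((C + F)/(7 + C) - 6))/3 = (4*(-6 + (C + F)/(7 + C)))/3 = (-24 + 4*(C + F)/(7 + C))/3 = -8 + 4*(C + F)/(3*(7 + C)))
1/(12219 + K(123, 29)) = 1/(12219 + 4*(-42 + 123 - 5*29)/(3*(7 + 29))) = 1/(12219 + (4/3)*(-42 + 123 - 145)/36) = 1/(12219 + (4/3)*(1/36)*(-64)) = 1/(12219 - 64/27) = 1/(329849/27) = 27/329849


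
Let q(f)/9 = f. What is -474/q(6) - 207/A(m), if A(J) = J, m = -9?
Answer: 128/9 ≈ 14.222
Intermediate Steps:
q(f) = 9*f
-474/q(6) - 207/A(m) = -474/(9*6) - 207/(-9) = -474/54 - 207*(-⅑) = -474*1/54 + 23 = -79/9 + 23 = 128/9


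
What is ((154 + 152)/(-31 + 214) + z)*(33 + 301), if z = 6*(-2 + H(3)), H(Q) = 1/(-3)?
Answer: -251168/61 ≈ -4117.5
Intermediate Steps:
H(Q) = -⅓
z = -14 (z = 6*(-2 - ⅓) = 6*(-7/3) = -14)
((154 + 152)/(-31 + 214) + z)*(33 + 301) = ((154 + 152)/(-31 + 214) - 14)*(33 + 301) = (306/183 - 14)*334 = (306*(1/183) - 14)*334 = (102/61 - 14)*334 = -752/61*334 = -251168/61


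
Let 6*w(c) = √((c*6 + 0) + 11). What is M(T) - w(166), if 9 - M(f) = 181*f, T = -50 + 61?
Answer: -1982 - √1007/6 ≈ -1987.3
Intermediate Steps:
T = 11
M(f) = 9 - 181*f
w(c) = √(11 + 6*c)/6 (w(c) = √((c*6 + 0) + 11)/6 = √((6*c + 0) + 11)/6 = √(6*c + 11)/6 = √(11 + 6*c)/6)
M(T) - w(166) = (9 - 181*11) - √(11 + 6*166)/6 = (9 - 1991) - √(11 + 996)/6 = -1982 - √1007/6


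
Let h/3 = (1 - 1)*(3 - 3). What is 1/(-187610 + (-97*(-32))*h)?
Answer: -1/187610 ≈ -5.3302e-6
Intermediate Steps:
h = 0 (h = 3*((1 - 1)*(3 - 3)) = 3*(0*0) = 3*0 = 0)
1/(-187610 + (-97*(-32))*h) = 1/(-187610 - 97*(-32)*0) = 1/(-187610 + 3104*0) = 1/(-187610 + 0) = 1/(-187610) = -1/187610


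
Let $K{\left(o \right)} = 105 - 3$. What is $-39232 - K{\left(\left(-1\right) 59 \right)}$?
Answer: $-39334$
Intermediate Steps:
$K{\left(o \right)} = 102$
$-39232 - K{\left(\left(-1\right) 59 \right)} = -39232 - 102 = -39334$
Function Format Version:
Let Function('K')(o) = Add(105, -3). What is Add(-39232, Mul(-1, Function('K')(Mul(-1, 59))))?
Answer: -39334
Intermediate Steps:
Function('K')(o) = 102
Add(-39232, Mul(-1, Function('K')(Mul(-1, 59)))) = Add(-39232, Mul(-1, 102)) = Add(-39232, -102) = -39334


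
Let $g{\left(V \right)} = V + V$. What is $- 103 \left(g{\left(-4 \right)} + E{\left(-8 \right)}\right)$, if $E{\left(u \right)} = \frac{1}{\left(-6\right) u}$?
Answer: $\frac{39449}{48} \approx 821.85$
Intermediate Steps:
$g{\left(V \right)} = 2 V$
$E{\left(u \right)} = - \frac{1}{6 u}$
$- 103 \left(g{\left(-4 \right)} + E{\left(-8 \right)}\right) = - 103 \left(2 \left(-4\right) - \frac{1}{6 \left(-8\right)}\right) = - 103 \left(-8 - - \frac{1}{48}\right) = - 103 \left(-8 + \frac{1}{48}\right) = \left(-103\right) \left(- \frac{383}{48}\right) = \frac{39449}{48}$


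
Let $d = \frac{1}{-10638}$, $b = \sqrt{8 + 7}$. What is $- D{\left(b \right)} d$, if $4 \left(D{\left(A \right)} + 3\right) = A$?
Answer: $- \frac{1}{3546} + \frac{\sqrt{15}}{42552} \approx -0.00019099$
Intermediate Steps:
$b = \sqrt{15} \approx 3.873$
$D{\left(A \right)} = -3 + \frac{A}{4}$
$d = - \frac{1}{10638} \approx -9.4003 \cdot 10^{-5}$
$- D{\left(b \right)} d = - \frac{\left(-3 + \frac{\sqrt{15}}{4}\right) \left(-1\right)}{10638} = - (\frac{1}{3546} - \frac{\sqrt{15}}{42552}) = - \frac{1}{3546} + \frac{\sqrt{15}}{42552}$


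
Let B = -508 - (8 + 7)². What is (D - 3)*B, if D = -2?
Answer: 3665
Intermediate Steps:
B = -733 (B = -508 - 1*15² = -508 - 1*225 = -508 - 225 = -733)
(D - 3)*B = (-2 - 3)*(-733) = -5*(-733) = 3665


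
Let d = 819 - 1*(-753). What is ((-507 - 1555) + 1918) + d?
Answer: 1428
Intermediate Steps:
d = 1572 (d = 819 + 753 = 1572)
((-507 - 1555) + 1918) + d = ((-507 - 1555) + 1918) + 1572 = (-2062 + 1918) + 1572 = -144 + 1572 = 1428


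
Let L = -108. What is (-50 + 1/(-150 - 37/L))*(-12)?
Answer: 9699096/16163 ≈ 600.08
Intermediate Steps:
(-50 + 1/(-150 - 37/L))*(-12) = (-50 + 1/(-150 - 37/(-108)))*(-12) = (-50 + 1/(-150 - 37*(-1/108)))*(-12) = (-50 + 1/(-150 + 37/108))*(-12) = (-50 + 1/(-16163/108))*(-12) = (-50 - 108/16163)*(-12) = -808258/16163*(-12) = 9699096/16163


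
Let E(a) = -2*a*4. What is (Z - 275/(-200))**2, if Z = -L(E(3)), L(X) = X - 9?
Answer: 75625/64 ≈ 1181.6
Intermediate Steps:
E(a) = -8*a
L(X) = -9 + X
Z = 33 (Z = -(-9 - 8*3) = -(-9 - 24) = -1*(-33) = 33)
(Z - 275/(-200))**2 = (33 - 275/(-200))**2 = (33 - 275*(-1/200))**2 = (33 + 11/8)**2 = (275/8)**2 = 75625/64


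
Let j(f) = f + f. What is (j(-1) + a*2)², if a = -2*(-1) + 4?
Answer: 100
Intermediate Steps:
j(f) = 2*f
a = 6 (a = 2 + 4 = 6)
(j(-1) + a*2)² = (2*(-1) + 6*2)² = (-2 + 12)² = 10² = 100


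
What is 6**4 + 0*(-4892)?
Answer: 1296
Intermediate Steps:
6**4 + 0*(-4892) = 1296 + 0 = 1296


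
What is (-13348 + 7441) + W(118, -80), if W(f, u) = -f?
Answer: -6025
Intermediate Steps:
(-13348 + 7441) + W(118, -80) = (-13348 + 7441) - 1*118 = -5907 - 118 = -6025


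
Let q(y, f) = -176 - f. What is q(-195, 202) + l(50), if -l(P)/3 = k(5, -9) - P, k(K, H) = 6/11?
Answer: -2526/11 ≈ -229.64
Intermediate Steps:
k(K, H) = 6/11 (k(K, H) = 6*(1/11) = 6/11)
l(P) = -18/11 + 3*P (l(P) = -3*(6/11 - P) = -18/11 + 3*P)
q(-195, 202) + l(50) = (-176 - 1*202) + (-18/11 + 3*50) = (-176 - 202) + (-18/11 + 150) = -378 + 1632/11 = -2526/11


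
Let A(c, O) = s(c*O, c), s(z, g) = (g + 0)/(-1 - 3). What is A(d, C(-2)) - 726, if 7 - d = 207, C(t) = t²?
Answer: -676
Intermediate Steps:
d = -200 (d = 7 - 1*207 = 7 - 207 = -200)
s(z, g) = -g/4 (s(z, g) = g/(-4) = g*(-¼) = -g/4)
A(c, O) = -c/4
A(d, C(-2)) - 726 = -¼*(-200) - 726 = 50 - 726 = -676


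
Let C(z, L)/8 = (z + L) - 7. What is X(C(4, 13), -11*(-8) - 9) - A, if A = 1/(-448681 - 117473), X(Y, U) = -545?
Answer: -308553929/566154 ≈ -545.00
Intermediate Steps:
C(z, L) = -56 + 8*L + 8*z (C(z, L) = 8*((z + L) - 7) = 8*((L + z) - 7) = 8*(-7 + L + z) = -56 + 8*L + 8*z)
A = -1/566154 (A = 1/(-566154) = -1/566154 ≈ -1.7663e-6)
X(C(4, 13), -11*(-8) - 9) - A = -545 - 1*(-1/566154) = -545 + 1/566154 = -308553929/566154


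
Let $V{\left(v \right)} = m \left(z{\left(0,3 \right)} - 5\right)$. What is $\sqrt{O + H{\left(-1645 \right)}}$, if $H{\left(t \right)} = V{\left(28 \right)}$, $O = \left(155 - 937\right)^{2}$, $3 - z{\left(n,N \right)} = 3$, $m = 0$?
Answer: $782$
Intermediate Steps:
$z{\left(n,N \right)} = 0$ ($z{\left(n,N \right)} = 3 - 3 = 0$)
$V{\left(v \right)} = 0$ ($V{\left(v \right)} = 0 \left(0 - 5\right) = 0 \left(-5\right) = 0$)
$O = 611524$ ($O = \left(-782\right)^{2} = 611524$)
$H{\left(t \right)} = 0$
$\sqrt{O + H{\left(-1645 \right)}} = \sqrt{611524 + 0} = \sqrt{611524} = 782$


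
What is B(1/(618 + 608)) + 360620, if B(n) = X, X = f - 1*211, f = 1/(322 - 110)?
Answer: 76406709/212 ≈ 3.6041e+5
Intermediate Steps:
f = 1/212 ≈ 0.0047170
X = -44731/212 (X = 1/212 - 1*211 = 1/212 - 211 = -44731/212 ≈ -211.00)
B(n) = -44731/212
B(1/(618 + 608)) + 360620 = -44731/212 + 360620 = 76406709/212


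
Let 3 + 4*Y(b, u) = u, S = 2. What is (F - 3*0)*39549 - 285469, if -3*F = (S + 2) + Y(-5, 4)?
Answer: -1365987/4 ≈ -3.4150e+5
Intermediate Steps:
Y(b, u) = -3/4 + u/4
F = -17/12 (F = -((2 + 2) + (-3/4 + (1/4)*4))/3 = -(4 + (-3/4 + 1))/3 = -(4 + 1/4)/3 = -1/3*17/4 = -17/12 ≈ -1.4167)
(F - 3*0)*39549 - 285469 = (-17/12 - 3*0)*39549 - 285469 = (-17/12 + 0)*39549 - 285469 = -17/12*39549 - 285469 = -224111/4 - 285469 = -1365987/4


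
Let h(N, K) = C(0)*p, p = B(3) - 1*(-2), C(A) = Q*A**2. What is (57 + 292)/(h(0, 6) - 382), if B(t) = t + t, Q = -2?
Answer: -349/382 ≈ -0.91361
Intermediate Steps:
C(A) = -2*A**2
B(t) = 2*t
p = 8 (p = 2*3 - 1*(-2) = 6 + 2 = 8)
h(N, K) = 0 (h(N, K) = -2*0**2*8 = -2*0*8 = 0*8 = 0)
(57 + 292)/(h(0, 6) - 382) = (57 + 292)/(0 - 382) = 349/(-382) = 349*(-1/382) = -349/382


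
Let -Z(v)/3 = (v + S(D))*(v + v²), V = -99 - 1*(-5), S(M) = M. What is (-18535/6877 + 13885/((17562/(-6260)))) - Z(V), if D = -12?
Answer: -168172065354457/60386937 ≈ -2.7849e+6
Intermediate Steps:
V = -94 (V = -99 + 5 = -94)
Z(v) = -3*(-12 + v)*(v + v²) (Z(v) = -3*(v - 12)*(v + v²) = -3*(-12 + v)*(v + v²))
(-18535/6877 + 13885/((17562/(-6260)))) - Z(V) = (-18535/6877 + 13885/((17562/(-6260)))) - 3*(-94)*(12 - 1*(-94)² + 11*(-94)) = (-18535*1/6877 + 13885/((17562*(-1/6260)))) - 3*(-94)*(12 - 1*8836 - 1034) = (-18535/6877 + 13885/(-8781/3130)) - 3*(-94)*(12 - 8836 - 1034) = (-18535/6877 + 13885*(-3130/8781)) - 3*(-94)*(-9858) = (-18535/6877 - 43460050/8781) - 1*2779956 = -299037519685/60386937 - 2779956 = -168172065354457/60386937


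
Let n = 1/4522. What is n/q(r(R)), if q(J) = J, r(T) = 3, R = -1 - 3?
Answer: 1/13566 ≈ 7.3714e-5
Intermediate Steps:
R = -4
n = 1/4522 ≈ 0.00022114
n/q(r(R)) = (1/4522)/3 = (1/4522)*(1/3) = 1/13566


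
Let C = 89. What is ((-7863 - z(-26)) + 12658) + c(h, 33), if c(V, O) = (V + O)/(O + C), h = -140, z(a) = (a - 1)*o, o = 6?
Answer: 604647/122 ≈ 4956.1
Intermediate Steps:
z(a) = -6 + 6*a (z(a) = (a - 1)*6 = (-1 + a)*6 = -6 + 6*a)
c(V, O) = (O + V)/(89 + O) (c(V, O) = (V + O)/(O + 89) = (O + V)/(89 + O))
((-7863 - z(-26)) + 12658) + c(h, 33) = ((-7863 - (-6 + 6*(-26))) + 12658) + (33 - 140)/(89 + 33) = ((-7863 - (-6 - 156)) + 12658) - 107/122 = ((-7863 - 1*(-162)) + 12658) + (1/122)*(-107) = ((-7863 + 162) + 12658) - 107/122 = (-7701 + 12658) - 107/122 = 4957 - 107/122 = 604647/122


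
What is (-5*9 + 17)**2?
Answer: 784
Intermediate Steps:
(-5*9 + 17)**2 = (-45 + 17)**2 = (-28)**2 = 784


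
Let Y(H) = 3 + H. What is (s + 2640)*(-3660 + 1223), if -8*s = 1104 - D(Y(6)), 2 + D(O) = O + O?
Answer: -6102248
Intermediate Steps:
D(O) = -2 + 2*O (D(O) = -2 + (O + O) = -2 + 2*O)
s = -136 (s = -(1104 - (-2 + 2*(3 + 6)))/8 = -(1104 - (-2 + 2*9))/8 = -(1104 - (-2 + 18))/8 = -(1104 - 1*16)/8 = -(1104 - 16)/8 = -⅛*1088 = -136)
(s + 2640)*(-3660 + 1223) = (-136 + 2640)*(-3660 + 1223) = 2504*(-2437) = -6102248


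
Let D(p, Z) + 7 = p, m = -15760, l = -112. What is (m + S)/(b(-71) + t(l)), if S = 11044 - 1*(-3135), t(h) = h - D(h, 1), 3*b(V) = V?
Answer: 4743/50 ≈ 94.860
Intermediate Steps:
b(V) = V/3
D(p, Z) = -7 + p
t(h) = 7 (t(h) = h - (-7 + h) = h + (7 - h) = 7)
S = 14179 (S = 11044 + 3135 = 14179)
(m + S)/(b(-71) + t(l)) = (-15760 + 14179)/((⅓)*(-71) + 7) = -1581/(-71/3 + 7) = -1581/(-50/3) = -1581*(-3/50) = 4743/50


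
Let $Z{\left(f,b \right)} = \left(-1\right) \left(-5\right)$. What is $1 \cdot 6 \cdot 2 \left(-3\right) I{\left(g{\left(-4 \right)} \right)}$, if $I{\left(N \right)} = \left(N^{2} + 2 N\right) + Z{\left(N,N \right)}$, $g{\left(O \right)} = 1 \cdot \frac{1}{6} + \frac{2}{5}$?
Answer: $- \frac{5809}{25} \approx -232.36$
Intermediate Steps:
$Z{\left(f,b \right)} = 5$
$g{\left(O \right)} = \frac{17}{30}$ ($g{\left(O \right)} = 1 \cdot \frac{1}{6} + 2 \cdot \frac{1}{5} = \frac{1}{6} + \frac{2}{5} = \frac{17}{30}$)
$I{\left(N \right)} = 5 + N^{2} + 2 N$ ($I{\left(N \right)} = \left(N^{2} + 2 N\right) + 5 = 5 + N^{2} + 2 N$)
$1 \cdot 6 \cdot 2 \left(-3\right) I{\left(g{\left(-4 \right)} \right)} = 1 \cdot 6 \cdot 2 \left(-3\right) \left(5 + \left(\frac{17}{30}\right)^{2} + 2 \cdot \frac{17}{30}\right) = 1 \cdot 12 \left(-3\right) \left(5 + \frac{289}{900} + \frac{17}{15}\right) = 1 \left(-36\right) \frac{5809}{900} = \left(-36\right) \frac{5809}{900} = - \frac{5809}{25}$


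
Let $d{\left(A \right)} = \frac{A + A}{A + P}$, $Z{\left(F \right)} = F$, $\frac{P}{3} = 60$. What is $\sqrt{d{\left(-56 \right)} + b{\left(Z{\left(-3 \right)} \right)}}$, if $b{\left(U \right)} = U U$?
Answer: $\frac{\sqrt{7781}}{31} \approx 2.8455$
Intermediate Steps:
$P = 180$ ($P = 3 \cdot 60 = 180$)
$d{\left(A \right)} = \frac{2 A}{180 + A}$ ($d{\left(A \right)} = \frac{A + A}{A + 180} = \frac{2 A}{180 + A}$)
$b{\left(U \right)} = U^{2}$
$\sqrt{d{\left(-56 \right)} + b{\left(Z{\left(-3 \right)} \right)}} = \sqrt{2 \left(-56\right) \frac{1}{180 - 56} + \left(-3\right)^{2}} = \sqrt{2 \left(-56\right) \frac{1}{124} + 9} = \sqrt{- \frac{28}{31} + 9} = \sqrt{\frac{251}{31}} = \frac{\sqrt{7781}}{31}$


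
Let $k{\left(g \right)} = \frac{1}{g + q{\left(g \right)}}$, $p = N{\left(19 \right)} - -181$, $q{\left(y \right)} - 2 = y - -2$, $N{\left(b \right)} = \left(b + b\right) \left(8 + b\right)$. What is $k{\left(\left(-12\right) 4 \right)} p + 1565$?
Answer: $\frac{142773}{92} \approx 1551.9$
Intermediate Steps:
$N{\left(b \right)} = 2 b \left(8 + b\right)$
$q{\left(y \right)} = 4 + y$ ($q{\left(y \right)} = 2 + \left(y - -2\right) = 2 + \left(y + 2\right) = 2 + \left(2 + y\right) = 4 + y$)
$p = 1207$ ($p = 2 \cdot 19 \left(8 + 19\right) - -181 = 2 \cdot 19 \cdot 27 + 181 = 1026 + 181 = 1207$)
$k{\left(g \right)} = \frac{1}{4 + 2 g}$ ($k{\left(g \right)} = \frac{1}{g + \left(4 + g\right)} = \frac{1}{4 + 2 g}$)
$k{\left(\left(-12\right) 4 \right)} p + 1565 = \frac{1}{2 \left(2 - 48\right)} 1207 + 1565 = \frac{1}{2 \left(-46\right)} 1207 + 1565 = \frac{1}{2} \left(- \frac{1}{46}\right) 1207 + 1565 = \left(- \frac{1}{92}\right) 1207 + 1565 = - \frac{1207}{92} + 1565 = \frac{142773}{92}$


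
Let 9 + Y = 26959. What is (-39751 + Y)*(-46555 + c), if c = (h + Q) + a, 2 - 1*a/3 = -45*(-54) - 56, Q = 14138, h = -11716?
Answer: 656038449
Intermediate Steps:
Y = 26950 (Y = -9 + 26959 = 26950)
a = -7116 (a = 6 - 3*(-45*(-54) - 56) = 6 - 3*(2430 - 56) = 6 - 3*2374 = 6 - 7122 = -7116)
c = -4694 (c = (-11716 + 14138) - 7116 = 2422 - 7116 = -4694)
(-39751 + Y)*(-46555 + c) = (-39751 + 26950)*(-46555 - 4694) = -12801*(-51249) = 656038449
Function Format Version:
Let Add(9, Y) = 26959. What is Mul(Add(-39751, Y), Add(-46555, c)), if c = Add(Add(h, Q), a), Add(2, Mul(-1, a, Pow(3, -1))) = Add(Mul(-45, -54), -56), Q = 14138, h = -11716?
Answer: 656038449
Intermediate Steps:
Y = 26950 (Y = Add(-9, 26959) = 26950)
a = -7116 (a = Add(6, Mul(-3, Add(Mul(-45, -54), -56))) = Add(6, Mul(-3, Add(2430, -56))) = Add(6, Mul(-3, 2374)) = Add(6, -7122) = -7116)
c = -4694 (c = Add(Add(-11716, 14138), -7116) = Add(2422, -7116) = -4694)
Mul(Add(-39751, Y), Add(-46555, c)) = Mul(Add(-39751, 26950), Add(-46555, -4694)) = Mul(-12801, -51249) = 656038449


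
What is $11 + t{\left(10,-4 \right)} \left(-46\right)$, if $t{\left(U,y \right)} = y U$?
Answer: $1851$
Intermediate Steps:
$t{\left(U,y \right)} = U y$
$11 + t{\left(10,-4 \right)} \left(-46\right) = 11 + 10 \left(-4\right) \left(-46\right) = 11 - -1840 = 11 + 1840 = 1851$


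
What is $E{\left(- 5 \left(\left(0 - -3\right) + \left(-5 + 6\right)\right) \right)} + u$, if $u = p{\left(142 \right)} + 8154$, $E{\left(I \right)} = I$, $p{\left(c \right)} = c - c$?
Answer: $8134$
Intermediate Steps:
$p{\left(c \right)} = 0$
$u = 8154$ ($u = 0 + 8154 = 8154$)
$E{\left(- 5 \left(\left(0 - -3\right) + \left(-5 + 6\right)\right) \right)} + u = - 5 \left(\left(0 - -3\right) + \left(-5 + 6\right)\right) + 8154 = - 5 \left(\left(0 + 3\right) + 1\right) + 8154 = - 5 \left(3 + 1\right) + 8154 = \left(-5\right) 4 + 8154 = -20 + 8154 = 8134$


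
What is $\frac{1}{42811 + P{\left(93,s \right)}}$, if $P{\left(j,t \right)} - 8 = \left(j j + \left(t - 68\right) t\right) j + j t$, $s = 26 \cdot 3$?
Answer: $\frac{1}{926970} \approx 1.0788 \cdot 10^{-6}$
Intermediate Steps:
$s = 78$
$P{\left(j,t \right)} = 8 + j t + j \left(j^{2} + t \left(-68 + t\right)\right)$ ($P{\left(j,t \right)} = 8 + \left(\left(j j + \left(t - 68\right) t\right) j + j t\right) = 8 + \left(\left(j^{2} + \left(-68 + t\right) t\right) j + j t\right) = 8 + \left(\left(j^{2} + t \left(-68 + t\right)\right) j + j t\right) = 8 + \left(j \left(j^{2} + t \left(-68 + t\right)\right) + j t\right) = 8 + \left(j t + j \left(j^{2} + t \left(-68 + t\right)\right)\right) = 8 + j t + j \left(j^{2} + t \left(-68 + t\right)\right)$)
$\frac{1}{42811 + P{\left(93,s \right)}} = \frac{1}{42811 + \left(8 + 93^{3} + 93 \cdot 78^{2} - 6231 \cdot 78\right)} = \frac{1}{42811 + \left(8 + 804357 + 93 \cdot 6084 - 486018\right)} = \frac{1}{42811 + \left(8 + 804357 + 565812 - 486018\right)} = \frac{1}{42811 + 884159} = \frac{1}{926970}$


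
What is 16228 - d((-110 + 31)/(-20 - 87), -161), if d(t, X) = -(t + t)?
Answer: 1736554/107 ≈ 16229.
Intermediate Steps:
d(t, X) = -2*t
16228 - d((-110 + 31)/(-20 - 87), -161) = 16228 - (-2)*(-110 + 31)/(-20 - 87) = 16228 - (-2)*(-79/(-107)) = 16228 - (-2)*(-79*(-1/107)) = 16228 - (-2)*79/107 = 16228 - 1*(-158/107) = 16228 + 158/107 = 1736554/107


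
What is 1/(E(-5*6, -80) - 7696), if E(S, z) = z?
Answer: -1/7776 ≈ -0.00012860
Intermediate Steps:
1/(E(-5*6, -80) - 7696) = 1/(-80 - 7696) = 1/(-7776) = -1/7776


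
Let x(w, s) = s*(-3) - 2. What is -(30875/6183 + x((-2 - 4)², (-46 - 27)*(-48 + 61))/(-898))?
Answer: -10135115/5552334 ≈ -1.8254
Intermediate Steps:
x(w, s) = -2 - 3*s (x(w, s) = -3*s - 2 = -2 - 3*s)
-(30875/6183 + x((-2 - 4)², (-46 - 27)*(-48 + 61))/(-898)) = -(30875/6183 + (-2 - 3*(-46 - 27)*(-48 + 61))/(-898)) = -(30875*(1/6183) + (-2 - (-219)*13)*(-1/898)) = -(30875/6183 + (-2 - 3*(-949))*(-1/898)) = -(30875/6183 + (-2 + 2847)*(-1/898)) = -(30875/6183 + 2845*(-1/898)) = -(30875/6183 - 2845/898) = -1*10135115/5552334 = -10135115/5552334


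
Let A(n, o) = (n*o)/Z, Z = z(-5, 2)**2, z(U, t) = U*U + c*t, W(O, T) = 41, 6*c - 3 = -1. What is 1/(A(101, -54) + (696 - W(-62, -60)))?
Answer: 5929/3834409 ≈ 0.0015463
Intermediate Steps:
c = 1/3 (c = 1/2 + (1/6)*(-1) = 1/2 - 1/6 = 1/3 ≈ 0.33333)
z(U, t) = U**2 + t/3 (z(U, t) = U*U + t/3 = U**2 + t/3)
Z = 5929/9 (Z = ((-5)**2 + (1/3)*2)**2 = (25 + 2/3)**2 = (77/3)**2 = 5929/9 ≈ 658.78)
A(n, o) = 9*n*o/5929 (A(n, o) = (n*o)/(5929/9) = (n*o)*(9/5929) = 9*n*o/5929)
1/(A(101, -54) + (696 - W(-62, -60))) = 1/((9/5929)*101*(-54) + (696 - 1*41)) = 1/(-49086/5929 + (696 - 41)) = 1/(-49086/5929 + 655) = 1/(3834409/5929) = 5929/3834409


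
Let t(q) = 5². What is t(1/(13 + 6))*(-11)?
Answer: -275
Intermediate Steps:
t(q) = 25
t(1/(13 + 6))*(-11) = 25*(-11) = -275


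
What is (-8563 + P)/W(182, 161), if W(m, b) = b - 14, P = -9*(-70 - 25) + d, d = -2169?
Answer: -1411/21 ≈ -67.190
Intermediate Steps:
P = -1314 (P = -9*(-70 - 25) - 2169 = -9*(-95) - 2169 = 855 - 2169 = -1314)
W(m, b) = -14 + b
(-8563 + P)/W(182, 161) = (-8563 - 1314)/(-14 + 161) = -9877/147 = -9877*1/147 = -1411/21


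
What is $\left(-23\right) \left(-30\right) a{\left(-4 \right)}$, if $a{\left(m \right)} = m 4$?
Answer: $-11040$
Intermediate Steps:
$a{\left(m \right)} = 4 m$
$\left(-23\right) \left(-30\right) a{\left(-4 \right)} = \left(-23\right) \left(-30\right) 4 \left(-4\right) = 690 \left(-16\right) = -11040$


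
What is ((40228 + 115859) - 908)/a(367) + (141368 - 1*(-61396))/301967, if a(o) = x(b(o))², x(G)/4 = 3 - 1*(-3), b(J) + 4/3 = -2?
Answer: 46975729157/173932992 ≈ 270.08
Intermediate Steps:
b(J) = -10/3 (b(J) = -4/3 - 2 = -10/3)
x(G) = 24 (x(G) = 4*(3 - 1*(-3)) = 4*(3 + 3) = 4*6 = 24)
a(o) = 576 (a(o) = 24² = 576)
((40228 + 115859) - 908)/a(367) + (141368 - 1*(-61396))/301967 = ((40228 + 115859) - 908)/576 + (141368 - 1*(-61396))/301967 = (156087 - 908)*(1/576) + (141368 + 61396)*(1/301967) = 155179*(1/576) + 202764*(1/301967) = 155179/576 + 202764/301967 = 46975729157/173932992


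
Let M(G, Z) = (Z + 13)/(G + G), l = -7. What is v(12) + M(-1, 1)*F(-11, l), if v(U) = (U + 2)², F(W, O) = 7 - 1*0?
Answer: 147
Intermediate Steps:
M(G, Z) = (13 + Z)/(2*G) (M(G, Z) = (13 + Z)/((2*G)) = (13 + Z)*(1/(2*G)) = (13 + Z)/(2*G))
F(W, O) = 7 (F(W, O) = 7 + 0 = 7)
v(U) = (2 + U)²
v(12) + M(-1, 1)*F(-11, l) = (2 + 12)² + ((½)*(13 + 1)/(-1))*7 = 14² + ((½)*(-1)*14)*7 = 196 - 7*7 = 196 - 49 = 147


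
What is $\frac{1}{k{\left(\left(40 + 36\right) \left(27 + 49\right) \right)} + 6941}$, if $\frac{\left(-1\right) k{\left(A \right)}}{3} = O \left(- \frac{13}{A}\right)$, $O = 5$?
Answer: $\frac{5776}{40091411} \approx 0.00014407$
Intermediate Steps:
$k{\left(A \right)} = \frac{195}{A}$ ($k{\left(A \right)} = - 3 \cdot 5 \left(- \frac{13}{A}\right) = - 3 \left(- \frac{65}{A}\right) = \frac{195}{A}$)
$\frac{1}{k{\left(\left(40 + 36\right) \left(27 + 49\right) \right)} + 6941} = \frac{1}{\frac{195}{\left(40 + 36\right) \left(27 + 49\right)} + 6941} = \frac{1}{\frac{195}{76 \cdot 76} + 6941} = \frac{1}{\frac{195}{5776} + 6941} = \frac{1}{\frac{40091411}{5776}} = \frac{5776}{40091411}$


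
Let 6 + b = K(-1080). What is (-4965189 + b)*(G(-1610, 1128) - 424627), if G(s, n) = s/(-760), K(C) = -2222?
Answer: 8437155421513/4 ≈ 2.1093e+12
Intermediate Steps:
G(s, n) = -s/760 (G(s, n) = s*(-1/760) = -s/760)
b = -2228 (b = -6 - 2222 = -2228)
(-4965189 + b)*(G(-1610, 1128) - 424627) = (-4965189 - 2228)*(-1/760*(-1610) - 424627) = -4967417*(161/76 - 424627) = -4967417*(-32271491/76) = 8437155421513/4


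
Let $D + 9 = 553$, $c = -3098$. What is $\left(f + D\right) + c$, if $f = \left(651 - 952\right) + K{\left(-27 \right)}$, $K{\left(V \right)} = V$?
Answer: $-2882$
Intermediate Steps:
$D = 544$ ($D = -9 + 553 = 544$)
$f = -328$ ($f = \left(651 - 952\right) - 27 = -301 - 27 = -328$)
$\left(f + D\right) + c = \left(-328 + 544\right) - 3098 = 216 - 3098 = -2882$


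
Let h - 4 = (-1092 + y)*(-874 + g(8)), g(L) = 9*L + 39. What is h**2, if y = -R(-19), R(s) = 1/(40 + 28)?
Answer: 3210170097839769/4624 ≈ 6.9424e+11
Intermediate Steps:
g(L) = 39 + 9*L
R(s) = 1/68
y = -1/68 (y = -1*1/68 = -1/68 ≈ -0.014706)
h = 56658363/68 (h = 4 + (-1092 - 1/68)*(-874 + (39 + 9*8)) = 4 - 74257*(-874 + (39 + 72))/68 = 4 - 74257*(-874 + 111)/68 = 4 - 74257/68*(-763) = 4 + 56658091/68 = 56658363/68 ≈ 8.3321e+5)
h**2 = (56658363/68)**2 = 3210170097839769/4624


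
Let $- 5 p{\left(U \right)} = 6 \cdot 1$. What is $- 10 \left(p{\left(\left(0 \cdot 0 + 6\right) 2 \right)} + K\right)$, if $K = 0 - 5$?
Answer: $62$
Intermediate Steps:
$p{\left(U \right)} = - \frac{6}{5}$ ($p{\left(U \right)} = - \frac{6 \cdot 1}{5} = \left(- \frac{1}{5}\right) 6 = - \frac{6}{5}$)
$K = -5$
$- 10 \left(p{\left(\left(0 \cdot 0 + 6\right) 2 \right)} + K\right) = - 10 \left(- \frac{6}{5} - 5\right) = \left(-10\right) \left(- \frac{31}{5}\right) = 62$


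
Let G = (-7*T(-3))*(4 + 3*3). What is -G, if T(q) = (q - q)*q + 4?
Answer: 364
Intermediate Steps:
T(q) = 4 (T(q) = 0*q + 4 = 0 + 4 = 4)
G = -364 (G = (-7*4)*(4 + 3*3) = -28*(4 + 9) = -28*13 = -364)
-G = -1*(-364) = 364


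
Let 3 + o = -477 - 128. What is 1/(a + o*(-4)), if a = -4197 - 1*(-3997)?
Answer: 1/2232 ≈ 0.00044803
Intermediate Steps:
o = -608 (o = -3 + (-477 - 128) = -3 - 605 = -608)
a = -200 (a = -4197 + 3997 = -200)
1/(a + o*(-4)) = 1/(-200 - 608*(-4)) = 1/(-200 + 2432) = 1/2232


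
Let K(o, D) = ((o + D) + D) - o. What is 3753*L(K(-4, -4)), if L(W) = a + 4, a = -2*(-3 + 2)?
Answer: 22518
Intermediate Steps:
a = 2 (a = -2*(-1) = 2)
K(o, D) = 2*D (K(o, D) = ((D + o) + D) - o = (o + 2*D) - o = 2*D)
L(W) = 6 (L(W) = 2 + 4 = 6)
3753*L(K(-4, -4)) = 3753*6 = 22518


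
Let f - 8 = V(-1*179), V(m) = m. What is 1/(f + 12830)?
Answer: 1/12659 ≈ 7.8995e-5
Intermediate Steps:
f = -171 (f = 8 - 1*179 = 8 - 179 = -171)
1/(f + 12830) = 1/(-171 + 12830) = 1/12659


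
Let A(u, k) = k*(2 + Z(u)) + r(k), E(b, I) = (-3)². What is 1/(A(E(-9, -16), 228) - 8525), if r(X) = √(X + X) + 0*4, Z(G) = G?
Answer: -6017/36203833 - 2*√114/36203833 ≈ -0.00016679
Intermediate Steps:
E(b, I) = 9
r(X) = √2*√X (r(X) = √(2*X) + 0 = √2*√X + 0 = √2*√X)
A(u, k) = k*(2 + u) + √2*√k
1/(A(E(-9, -16), 228) - 8525) = 1/((2*228 + 228*9 + √2*√228) - 8525) = 1/((456 + 2052 + √2*(2*√57)) - 8525) = 1/((456 + 2052 + 2*√114) - 8525) = 1/((2508 + 2*√114) - 8525) = 1/(-6017 + 2*√114)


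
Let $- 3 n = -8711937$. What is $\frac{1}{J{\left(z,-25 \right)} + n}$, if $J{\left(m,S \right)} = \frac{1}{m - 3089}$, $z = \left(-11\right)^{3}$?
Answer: $\frac{4420}{12835587179} \approx 3.4436 \cdot 10^{-7}$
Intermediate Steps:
$n = 2903979$ ($n = \left(- \frac{1}{3}\right) \left(-8711937\right) = 2903979$)
$z = -1331$
$J{\left(m,S \right)} = \frac{1}{-3089 + m}$
$\frac{1}{J{\left(z,-25 \right)} + n} = \frac{1}{\frac{1}{-3089 - 1331} + 2903979} = \frac{1}{\frac{1}{-4420} + 2903979} = \frac{1}{- \frac{1}{4420} + 2903979} = \frac{1}{\frac{12835587179}{4420}} = \frac{4420}{12835587179}$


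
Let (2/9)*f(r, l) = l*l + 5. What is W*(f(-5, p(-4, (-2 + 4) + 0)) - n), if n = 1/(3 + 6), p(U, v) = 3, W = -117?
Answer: -7358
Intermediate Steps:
f(r, l) = 45/2 + 9*l²/2 (f(r, l) = 9*(l*l + 5)/2 = 9*(l² + 5)/2 = 9*(5 + l²)/2 = 45/2 + 9*l²/2)
n = ⅑ (n = 1/9 = ⅑ ≈ 0.11111)
W*(f(-5, p(-4, (-2 + 4) + 0)) - n) = -117*((45/2 + (9/2)*3²) - 1*⅑) = -117*((45/2 + (9/2)*9) - ⅑) = -117*((45/2 + 81/2) - ⅑) = -117*(63 - ⅑) = -117*566/9 = -7358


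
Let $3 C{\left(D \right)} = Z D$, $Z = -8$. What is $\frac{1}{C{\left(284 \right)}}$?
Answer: $- \frac{3}{2272} \approx -0.0013204$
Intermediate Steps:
$C{\left(D \right)} = - \frac{8 D}{3}$ ($C{\left(D \right)} = \frac{\left(-8\right) D}{3} = - \frac{8 D}{3}$)
$\frac{1}{C{\left(284 \right)}} = \frac{1}{\left(- \frac{8}{3}\right) 284} = \frac{1}{- \frac{2272}{3}} = - \frac{3}{2272}$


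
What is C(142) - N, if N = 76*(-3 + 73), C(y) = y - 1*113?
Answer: -5291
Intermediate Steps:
C(y) = -113 + y (C(y) = y - 113 = -113 + y)
N = 5320 (N = 76*70 = 5320)
C(142) - N = (-113 + 142) - 1*5320 = 29 - 5320 = -5291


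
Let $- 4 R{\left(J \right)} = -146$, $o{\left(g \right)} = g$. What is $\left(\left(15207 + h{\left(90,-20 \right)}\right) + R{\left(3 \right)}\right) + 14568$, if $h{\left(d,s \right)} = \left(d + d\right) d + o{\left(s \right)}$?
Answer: $\frac{91983}{2} \approx 45992.0$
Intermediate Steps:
$h{\left(d,s \right)} = s + 2 d^{2}$ ($h{\left(d,s \right)} = \left(d + d\right) d + s = 2 d d + s = 2 d^{2} + s = s + 2 d^{2}$)
$R{\left(J \right)} = \frac{73}{2}$ ($R{\left(J \right)} = \left(- \frac{1}{4}\right) \left(-146\right) = \frac{73}{2}$)
$\left(\left(15207 + h{\left(90,-20 \right)}\right) + R{\left(3 \right)}\right) + 14568 = \left(\left(15207 - \left(20 - 2 \cdot 90^{2}\right)\right) + \frac{73}{2}\right) + 14568 = \left(\left(15207 + \left(-20 + 2 \cdot 8100\right)\right) + \frac{73}{2}\right) + 14568 = \left(\left(15207 + \left(-20 + 16200\right)\right) + \frac{73}{2}\right) + 14568 = \left(\left(15207 + 16180\right) + \frac{73}{2}\right) + 14568 = \left(31387 + \frac{73}{2}\right) + 14568 = \frac{62847}{2} + 14568 = \frac{91983}{2}$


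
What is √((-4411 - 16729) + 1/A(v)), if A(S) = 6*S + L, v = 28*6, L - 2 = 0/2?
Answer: I*√21564912990/1010 ≈ 145.4*I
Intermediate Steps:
L = 2 (L = 2 + 0/2 = 2 + 0*(½) = 2 + 0 = 2)
v = 168
A(S) = 2 + 6*S (A(S) = 6*S + 2 = 2 + 6*S)
√((-4411 - 16729) + 1/A(v)) = √((-4411 - 16729) + 1/(2 + 6*168)) = √(-21140 + 1/(2 + 1008)) = √(-21140 + 1/1010) = √(-21351399/1010) = I*√21564912990/1010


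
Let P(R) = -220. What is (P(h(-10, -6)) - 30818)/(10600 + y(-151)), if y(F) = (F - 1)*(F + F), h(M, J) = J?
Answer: -2217/4036 ≈ -0.54931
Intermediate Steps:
y(F) = 2*F*(-1 + F) (y(F) = (-1 + F)*(2*F) = 2*F*(-1 + F))
(P(h(-10, -6)) - 30818)/(10600 + y(-151)) = (-220 - 30818)/(10600 + 2*(-151)*(-1 - 151)) = -31038/(10600 + 2*(-151)*(-152)) = -31038/(10600 + 45904) = -31038/56504 = -31038*1/56504 = -2217/4036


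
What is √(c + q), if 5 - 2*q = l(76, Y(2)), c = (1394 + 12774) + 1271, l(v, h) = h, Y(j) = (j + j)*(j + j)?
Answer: √61734/2 ≈ 124.23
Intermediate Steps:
Y(j) = 4*j² (Y(j) = (2*j)*(2*j) = 4*j²)
c = 15439 (c = 14168 + 1271 = 15439)
q = -11/2 (q = 5/2 - 2*2² = 5/2 - 2*4 = 5/2 - ½*16 = 5/2 - 8 = -11/2 ≈ -5.5000)
√(c + q) = √(15439 - 11/2) = √(30867/2) = √61734/2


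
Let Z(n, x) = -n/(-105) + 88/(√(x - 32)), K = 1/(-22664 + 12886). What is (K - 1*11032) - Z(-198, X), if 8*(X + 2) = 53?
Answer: -3774836047/342230 + 176*I*√438/219 ≈ -11030.0 + 16.819*I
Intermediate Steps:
X = 37/8 (X = -2 + (⅛)*53 = -2 + 53/8 = 37/8 ≈ 4.6250)
K = -1/9778 (K = 1/(-9778) = -1/9778 ≈ -0.00010227)
Z(n, x) = 88/√(-32 + x) + n/105 (Z(n, x) = -n*(-1/105) + 88/(√(-32 + x)) = n/105 + 88/√(-32 + x) = 88/√(-32 + x) + n/105)
(K - 1*11032) - Z(-198, X) = (-1/9778 - 1*11032) - (88/√(-32 + 37/8) + (1/105)*(-198)) = (-1/9778 - 11032) - (88/√(-219/8) - 66/35) = -107870897/9778 - (88*(-2*I*√438/219) - 66/35) = -107870897/9778 - (-176*I*√438/219 - 66/35) = -107870897/9778 - (-66/35 - 176*I*√438/219) = -107870897/9778 + (66/35 + 176*I*√438/219) = -3774836047/342230 + 176*I*√438/219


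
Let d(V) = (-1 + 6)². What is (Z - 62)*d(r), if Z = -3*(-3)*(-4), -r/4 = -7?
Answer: -2450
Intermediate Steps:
r = 28 (r = -4*(-7) = 28)
Z = -36 (Z = 9*(-4) = -36)
d(V) = 25 (d(V) = 5² = 25)
(Z - 62)*d(r) = (-36 - 62)*25 = -98*25 = -2450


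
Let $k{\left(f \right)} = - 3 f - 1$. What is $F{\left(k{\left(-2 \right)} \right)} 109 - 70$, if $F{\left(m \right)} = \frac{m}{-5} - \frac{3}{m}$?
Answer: $- \frac{1222}{5} \approx -244.4$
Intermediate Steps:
$k{\left(f \right)} = -1 - 3 f$
$F{\left(m \right)} = - \frac{3}{m} - \frac{m}{5}$ ($F{\left(m \right)} = m \left(- \frac{1}{5}\right) - \frac{3}{m} = - \frac{m}{5} - \frac{3}{m} = - \frac{3}{m} - \frac{m}{5}$)
$F{\left(k{\left(-2 \right)} \right)} 109 - 70 = \left(- \frac{3}{-1 - -6} - \frac{-1 - -6}{5}\right) 109 - 70 = \left(- \frac{3}{-1 + 6} - \frac{-1 + 6}{5}\right) 109 - 70 = \left(- \frac{3}{5} - 1\right) 109 - 70 = \left(- \frac{8}{5}\right) 109 - 70 = - \frac{872}{5} - 70 = - \frac{1222}{5}$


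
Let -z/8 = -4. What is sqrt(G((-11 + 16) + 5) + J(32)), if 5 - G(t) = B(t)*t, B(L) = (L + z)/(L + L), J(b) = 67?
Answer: sqrt(51) ≈ 7.1414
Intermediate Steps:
z = 32 (z = -8*(-4) = 32)
B(L) = (32 + L)/(2*L) (B(L) = (L + 32)/(L + L) = (32 + L)/((2*L)) = (32 + L)*(1/(2*L)) = (32 + L)/(2*L))
G(t) = -11 - t/2 (G(t) = 5 - (32 + t)/(2*t)*t = 5 - (16 + t/2) = 5 + (-16 - t/2) = -11 - t/2)
sqrt(G((-11 + 16) + 5) + J(32)) = sqrt((-11 - ((-11 + 16) + 5)/2) + 67) = sqrt((-11 - (5 + 5)/2) + 67) = sqrt((-11 - 1/2*10) + 67) = sqrt((-11 - 5) + 67) = sqrt(-16 + 67) = sqrt(51)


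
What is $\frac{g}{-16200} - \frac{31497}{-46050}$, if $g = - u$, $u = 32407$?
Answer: $\frac{534025}{198936} \approx 2.6844$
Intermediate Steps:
$g = -32407$ ($g = \left(-1\right) 32407 = -32407$)
$\frac{g}{-16200} - \frac{31497}{-46050} = - \frac{32407}{-16200} - \frac{31497}{-46050} = \left(-32407\right) \left(- \frac{1}{16200}\right) - - \frac{10499}{15350} = \frac{32407}{16200} + \frac{10499}{15350} = \frac{534025}{198936}$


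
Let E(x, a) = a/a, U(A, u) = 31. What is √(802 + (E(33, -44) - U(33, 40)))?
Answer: 2*√193 ≈ 27.785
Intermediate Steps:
E(x, a) = 1
√(802 + (E(33, -44) - U(33, 40))) = √(802 + (1 - 1*31)) = √(802 + (1 - 31)) = √(802 - 30) = √772 = 2*√193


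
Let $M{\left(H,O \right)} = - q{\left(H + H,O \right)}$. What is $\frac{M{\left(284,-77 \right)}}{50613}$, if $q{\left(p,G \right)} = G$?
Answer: $\frac{77}{50613} \approx 0.0015213$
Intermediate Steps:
$M{\left(H,O \right)} = - O$
$\frac{M{\left(284,-77 \right)}}{50613} = \frac{\left(-1\right) \left(-77\right)}{50613} = 77 \cdot \frac{1}{50613} = \frac{77}{50613}$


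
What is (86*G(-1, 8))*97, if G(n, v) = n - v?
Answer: -75078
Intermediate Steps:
(86*G(-1, 8))*97 = (86*(-1 - 1*8))*97 = (86*(-1 - 8))*97 = (86*(-9))*97 = -774*97 = -75078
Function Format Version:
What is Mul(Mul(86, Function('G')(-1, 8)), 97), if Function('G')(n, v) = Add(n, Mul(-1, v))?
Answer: -75078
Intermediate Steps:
Mul(Mul(86, Function('G')(-1, 8)), 97) = Mul(Mul(86, Add(-1, Mul(-1, 8))), 97) = Mul(Mul(86, Add(-1, -8)), 97) = Mul(Mul(86, -9), 97) = Mul(-774, 97) = -75078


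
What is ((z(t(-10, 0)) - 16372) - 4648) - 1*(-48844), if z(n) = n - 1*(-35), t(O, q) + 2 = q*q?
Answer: 27857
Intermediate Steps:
t(O, q) = -2 + q² (t(O, q) = -2 + q*q = -2 + q²)
z(n) = 35 + n (z(n) = n + 35 = 35 + n)
((z(t(-10, 0)) - 16372) - 4648) - 1*(-48844) = (((35 + (-2 + 0²)) - 16372) - 4648) - 1*(-48844) = (((35 + (-2 + 0)) - 16372) - 4648) + 48844 = (((35 - 2) - 16372) - 4648) + 48844 = ((33 - 16372) - 4648) + 48844 = (-16339 - 4648) + 48844 = -20987 + 48844 = 27857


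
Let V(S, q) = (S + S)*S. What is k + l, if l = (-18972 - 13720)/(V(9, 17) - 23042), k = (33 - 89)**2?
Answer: 1631463/520 ≈ 3137.4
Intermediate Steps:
V(S, q) = 2*S**2 (V(S, q) = (2*S)*S = 2*S**2)
k = 3136 (k = (-56)**2 = 3136)
l = 743/520 (l = (-18972 - 13720)/(2*9**2 - 23042) = -32692/(2*81 - 23042) = -32692/(162 - 23042) = -32692/(-22880) = -32692*(-1/22880) = 743/520 ≈ 1.4288)
k + l = 3136 + 743/520 = 1631463/520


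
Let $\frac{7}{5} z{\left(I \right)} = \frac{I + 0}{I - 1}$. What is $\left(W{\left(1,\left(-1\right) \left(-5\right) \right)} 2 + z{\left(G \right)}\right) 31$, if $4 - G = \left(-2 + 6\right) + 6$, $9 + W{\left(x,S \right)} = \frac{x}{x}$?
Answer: $- \frac{23374}{49} \approx -477.02$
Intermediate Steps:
$W{\left(x,S \right)} = -8$ ($W{\left(x,S \right)} = -9 + \frac{x}{x} = -9 + 1 = -8$)
$G = -6$ ($G = 4 - \left(\left(-2 + 6\right) + 6\right) = 4 - \left(4 + 6\right) = 4 - 10 = -6$)
$z{\left(I \right)} = \frac{5 I}{7 \left(-1 + I\right)}$ ($z{\left(I \right)} = \frac{5 \frac{I + 0}{I - 1}}{7} = \frac{5 \frac{I}{-1 + I}}{7} = \frac{5 I}{7 \left(-1 + I\right)}$)
$\left(W{\left(1,\left(-1\right) \left(-5\right) \right)} 2 + z{\left(G \right)}\right) 31 = \left(\left(-8\right) 2 + \frac{5}{7} \left(-6\right) \frac{1}{-1 - 6}\right) 31 = \left(-16 + \frac{5}{7} \left(-6\right) \frac{1}{-7}\right) 31 = \left(-16 + \frac{5}{7} \left(-6\right) \left(- \frac{1}{7}\right)\right) 31 = \left(-16 + \frac{30}{49}\right) 31 = \left(- \frac{754}{49}\right) 31 = - \frac{23374}{49}$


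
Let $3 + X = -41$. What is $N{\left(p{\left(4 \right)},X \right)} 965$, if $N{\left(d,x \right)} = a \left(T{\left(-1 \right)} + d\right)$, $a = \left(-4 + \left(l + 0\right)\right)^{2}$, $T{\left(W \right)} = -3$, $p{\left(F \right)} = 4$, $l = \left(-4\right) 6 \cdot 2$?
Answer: $2609360$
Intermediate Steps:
$l = -48$ ($l = \left(-24\right) 2 = -48$)
$X = -44$ ($X = -3 - 41 = -44$)
$a = 2704$ ($a = \left(-4 + \left(-48 + 0\right)\right)^{2} = \left(-4 - 48\right)^{2} = \left(-52\right)^{2} = 2704$)
$N{\left(d,x \right)} = -8112 + 2704 d$ ($N{\left(d,x \right)} = 2704 \left(-3 + d\right) = -8112 + 2704 d$)
$N{\left(p{\left(4 \right)},X \right)} 965 = \left(-8112 + 2704 \cdot 4\right) 965 = \left(-8112 + 10816\right) 965 = 2704 \cdot 965 = 2609360$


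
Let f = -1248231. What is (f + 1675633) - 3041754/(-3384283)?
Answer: 1446452364520/3384283 ≈ 4.2740e+5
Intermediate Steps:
(f + 1675633) - 3041754/(-3384283) = (-1248231 + 1675633) - 3041754/(-3384283) = 427402 - 3041754*(-1/3384283) = 427402 + 3041754/3384283 = 1446452364520/3384283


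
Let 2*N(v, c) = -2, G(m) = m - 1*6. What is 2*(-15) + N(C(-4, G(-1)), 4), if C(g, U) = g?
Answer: -31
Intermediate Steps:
G(m) = -6 + m (G(m) = m - 6 = -6 + m)
N(v, c) = -1 (N(v, c) = (½)*(-2) = -1)
2*(-15) + N(C(-4, G(-1)), 4) = 2*(-15) - 1 = -30 - 1 = -31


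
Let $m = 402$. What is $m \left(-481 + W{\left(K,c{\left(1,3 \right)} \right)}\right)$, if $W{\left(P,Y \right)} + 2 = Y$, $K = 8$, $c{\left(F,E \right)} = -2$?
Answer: $-194970$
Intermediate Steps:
$W{\left(P,Y \right)} = -2 + Y$
$m \left(-481 + W{\left(K,c{\left(1,3 \right)} \right)}\right) = 402 \left(-481 - 4\right) = 402 \left(-485\right) = -194970$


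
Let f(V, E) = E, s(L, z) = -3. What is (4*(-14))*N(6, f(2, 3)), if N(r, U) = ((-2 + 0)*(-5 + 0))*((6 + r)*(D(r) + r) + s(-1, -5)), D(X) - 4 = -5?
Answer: -31920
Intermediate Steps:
D(X) = -1 (D(X) = 4 - 5 = -1)
N(r, U) = -30 + 10*(-1 + r)*(6 + r) (N(r, U) = ((-2 + 0)*(-5 + 0))*((6 + r)*(-1 + r) - 3) = (-2*(-5))*((-1 + r)*(6 + r) - 3) = 10*(-3 + (-1 + r)*(6 + r)) = -30 + 10*(-1 + r)*(6 + r))
(4*(-14))*N(6, f(2, 3)) = (4*(-14))*(-90 + 10*6**2 + 50*6) = -56*(-90 + 10*36 + 300) = -56*(-90 + 360 + 300) = -56*570 = -31920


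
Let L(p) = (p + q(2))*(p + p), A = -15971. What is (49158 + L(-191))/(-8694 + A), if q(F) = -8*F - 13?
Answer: -133198/24665 ≈ -5.4003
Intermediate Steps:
q(F) = -13 - 8*F
L(p) = 2*p*(-29 + p) (L(p) = (p + (-13 - 8*2))*(p + p) = (p + (-13 - 16))*(2*p) = (p - 29)*(2*p) = (-29 + p)*(2*p) = 2*p*(-29 + p))
(49158 + L(-191))/(-8694 + A) = (49158 + 2*(-191)*(-29 - 191))/(-8694 - 15971) = (49158 + 2*(-191)*(-220))/(-24665) = (49158 + 84040)*(-1/24665) = 133198*(-1/24665) = -133198/24665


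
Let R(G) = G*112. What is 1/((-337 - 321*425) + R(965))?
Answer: -1/28682 ≈ -3.4865e-5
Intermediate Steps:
R(G) = 112*G
1/((-337 - 321*425) + R(965)) = 1/((-337 - 321*425) + 112*965) = 1/((-337 - 136425) + 108080) = 1/(-136762 + 108080) = 1/(-28682) = -1/28682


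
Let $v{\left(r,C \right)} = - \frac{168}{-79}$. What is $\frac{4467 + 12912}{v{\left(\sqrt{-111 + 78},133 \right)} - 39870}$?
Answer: $- \frac{457647}{1049854} \approx -0.43591$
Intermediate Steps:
$v{\left(r,C \right)} = \frac{168}{79}$ ($v{\left(r,C \right)} = \left(-168\right) \left(- \frac{1}{79}\right) = \frac{168}{79}$)
$\frac{4467 + 12912}{v{\left(\sqrt{-111 + 78},133 \right)} - 39870} = \frac{4467 + 12912}{\frac{168}{79} - 39870} = \frac{17379}{- \frac{3149562}{79}} = 17379 \left(- \frac{79}{3149562}\right) = - \frac{457647}{1049854}$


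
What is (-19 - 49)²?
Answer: 4624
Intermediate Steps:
(-19 - 49)² = (-68)² = 4624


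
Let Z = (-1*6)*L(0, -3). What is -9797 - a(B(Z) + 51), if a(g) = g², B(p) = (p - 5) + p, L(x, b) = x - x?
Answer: -11913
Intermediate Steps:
L(x, b) = 0
Z = 0 (Z = -1*6*0 = -6*0 = 0)
B(p) = -5 + 2*p (B(p) = (-5 + p) + p = -5 + 2*p)
-9797 - a(B(Z) + 51) = -9797 - ((-5 + 2*0) + 51)² = -9797 - ((-5 + 0) + 51)² = -9797 - (-5 + 51)² = -9797 - 1*46² = -9797 - 1*2116 = -9797 - 2116 = -11913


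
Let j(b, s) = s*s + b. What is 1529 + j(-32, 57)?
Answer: 4746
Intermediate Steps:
j(b, s) = b + s² (j(b, s) = s² + b = b + s²)
1529 + j(-32, 57) = 1529 + (-32 + 57²) = 1529 + (-32 + 3249) = 1529 + 3217 = 4746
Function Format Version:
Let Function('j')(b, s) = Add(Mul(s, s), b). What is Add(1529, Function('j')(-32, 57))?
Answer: 4746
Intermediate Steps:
Function('j')(b, s) = Add(b, Pow(s, 2)) (Function('j')(b, s) = Add(Pow(s, 2), b) = Add(b, Pow(s, 2)))
Add(1529, Function('j')(-32, 57)) = Add(1529, Add(-32, Pow(57, 2))) = Add(1529, Add(-32, 3249)) = Add(1529, 3217) = 4746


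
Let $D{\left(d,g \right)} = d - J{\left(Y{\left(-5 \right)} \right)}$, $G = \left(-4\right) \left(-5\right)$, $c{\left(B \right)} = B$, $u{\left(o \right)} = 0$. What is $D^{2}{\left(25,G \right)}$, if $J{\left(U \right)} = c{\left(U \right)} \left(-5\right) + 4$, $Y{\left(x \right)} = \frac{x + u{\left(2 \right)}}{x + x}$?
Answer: $\frac{2209}{4} \approx 552.25$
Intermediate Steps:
$Y{\left(x \right)} = \frac{1}{2}$ ($Y{\left(x \right)} = \frac{x + 0}{x + x} = \frac{x}{2 x} = x \frac{1}{2 x} = \frac{1}{2}$)
$J{\left(U \right)} = 4 - 5 U$ ($J{\left(U \right)} = U \left(-5\right) + 4 = - 5 U + 4 = 4 - 5 U$)
$G = 20$
$D{\left(d,g \right)} = - \frac{3}{2} + d$ ($D{\left(d,g \right)} = d - \left(4 - \frac{5}{2}\right) = d - \frac{3}{2} = - \frac{3}{2} + d$)
$D^{2}{\left(25,G \right)} = \left(- \frac{3}{2} + 25\right)^{2} = \left(\frac{47}{2}\right)^{2} = \frac{2209}{4}$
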